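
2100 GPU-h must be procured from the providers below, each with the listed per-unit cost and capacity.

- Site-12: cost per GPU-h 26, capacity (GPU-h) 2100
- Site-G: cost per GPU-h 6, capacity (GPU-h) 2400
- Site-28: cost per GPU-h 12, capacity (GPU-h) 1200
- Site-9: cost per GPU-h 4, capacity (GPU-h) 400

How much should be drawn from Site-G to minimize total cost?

1700

Fill from the cheapest provider first.
Take 400 from Site-9 at 4 ; need 1700 more.
Site-G (6): take the remaining 1700 ; done.
Site-28, Site-12: unused.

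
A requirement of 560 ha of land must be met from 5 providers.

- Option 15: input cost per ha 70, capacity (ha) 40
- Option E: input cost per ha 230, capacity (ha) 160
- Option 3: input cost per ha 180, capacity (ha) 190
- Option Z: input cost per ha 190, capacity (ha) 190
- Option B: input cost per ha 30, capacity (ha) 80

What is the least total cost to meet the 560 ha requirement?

Use providers in increasing cost order.
Option B (30): use full 80 → 480 ha to go.
Option 15 at 70: take all 40 ha → 440 still needed.
Option 3 at 180: take all 190 ha → 250 still needed.
Take 190 from Option Z at 190 → need 60 more.
Take 60 from Option E at 230 to finish.
Cost = 80×30 + 40×70 + 190×180 + 190×190 + 60×230 = 89300.

89300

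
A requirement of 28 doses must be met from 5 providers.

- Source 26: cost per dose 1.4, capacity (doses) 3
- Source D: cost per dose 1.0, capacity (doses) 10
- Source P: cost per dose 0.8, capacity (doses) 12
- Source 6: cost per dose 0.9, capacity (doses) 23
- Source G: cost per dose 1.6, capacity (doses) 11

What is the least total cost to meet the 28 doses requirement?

24

Use providers in increasing cost order.
Take 12 from Source P at 0.8 ; need 16 more.
Take 16 from Source 6 at 0.9 to finish.
Source D, Source 26, Source G: unused.
Cost = 12×0.8 + 16×0.9 = 24.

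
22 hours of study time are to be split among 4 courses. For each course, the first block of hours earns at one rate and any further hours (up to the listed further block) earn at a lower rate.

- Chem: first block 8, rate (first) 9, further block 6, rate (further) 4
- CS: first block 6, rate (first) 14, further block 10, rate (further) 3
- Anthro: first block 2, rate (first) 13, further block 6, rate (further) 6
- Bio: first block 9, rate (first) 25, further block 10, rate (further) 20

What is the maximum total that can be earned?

467

Rank every tier by rate: Bio/T1 25 > Bio/T2 20 > CS/T1 14 > Anthro/T1 13 > Chem/T1 9 > Anthro/T2 6 > Chem/T2 4 > CS/T2 3.
Bio T1 at 25: fill all 9 ; 13 left.
Bio T2 at 20: fill all 10 ; 3 left.
3 remain; put them into CS T1 at 14.
Total = 25×9 + 20×10 + 14×3 = 467.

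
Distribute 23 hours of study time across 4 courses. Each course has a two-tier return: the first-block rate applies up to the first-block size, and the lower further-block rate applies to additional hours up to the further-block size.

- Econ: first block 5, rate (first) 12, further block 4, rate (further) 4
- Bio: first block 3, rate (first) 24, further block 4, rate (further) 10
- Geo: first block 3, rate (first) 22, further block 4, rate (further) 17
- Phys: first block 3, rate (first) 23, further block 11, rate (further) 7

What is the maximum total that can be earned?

382

Treat each block as its own option and order by rate: Bio/first 24 > Phys/first 23 > Geo/first 22 > Geo/second 17 > Econ/first 12 > Bio/second 10 > Phys/second 7 > Econ/second 4.
Bio first at 24: fill all 3 → 20 left.
Phys first at 23: fill all 3 → 17 left.
Geo/first (22): +3 → 14 left.
Fill Geo second block (4 at 17) → 10 left.
Fill Econ first block (5 at 12) → 5 left.
Fill Bio second block (4 at 10) → 1 left.
1 remain; put them into Phys second at 7.
Total = 24×3 + 23×3 + 22×3 + 17×4 + 12×5 + 10×4 + 7×1 = 382.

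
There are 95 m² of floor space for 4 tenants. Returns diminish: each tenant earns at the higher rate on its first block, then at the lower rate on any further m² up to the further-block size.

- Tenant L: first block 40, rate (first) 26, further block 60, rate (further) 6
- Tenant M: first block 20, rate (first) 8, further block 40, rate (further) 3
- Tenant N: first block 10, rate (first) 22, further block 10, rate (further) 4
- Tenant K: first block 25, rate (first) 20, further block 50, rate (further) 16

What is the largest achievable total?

Order all 8 blocks by rate: Tenant L/T1 26 > Tenant N/T1 22 > Tenant K/T1 20 > Tenant K/T2 16 > Tenant M/T1 8 > Tenant L/T2 6 > Tenant N/T2 4 > Tenant M/T2 3.
Tenant L T1 at 26: fill all 40 ; 55 left.
Tenant N/T1 (22): +10 ; 45 left.
Tenant K T1 at 20: fill all 25 ; 20 left.
Tenant K T2 at 16: only 20 left, fill 20.
Total = 26×40 + 22×10 + 20×25 + 16×20 = 2080.

2080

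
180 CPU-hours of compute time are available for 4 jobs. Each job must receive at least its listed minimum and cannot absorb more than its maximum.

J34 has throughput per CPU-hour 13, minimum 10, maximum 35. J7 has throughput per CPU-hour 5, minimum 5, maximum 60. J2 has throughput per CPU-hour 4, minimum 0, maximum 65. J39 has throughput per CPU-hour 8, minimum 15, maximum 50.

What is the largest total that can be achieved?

1295

Meeting every minimum uses 10+5+0+15 = 30 CPU-hours, leaving 150.
Order the jobs by throughput per CPU-hour: J34 13 > J39 8 > J7 5 > J2 4.
Give J34 25 more to hit its cap of 35 — 125 left.
Give J39 35 more to hit its cap of 50 — 90 left.
Give J7 55 more to hit its cap of 60 — 35 left.
J2: +35 (room for 65) → 35. Pool exhausted.
Total = 13×35 + 5×60 + 4×35 + 8×50 = 1295.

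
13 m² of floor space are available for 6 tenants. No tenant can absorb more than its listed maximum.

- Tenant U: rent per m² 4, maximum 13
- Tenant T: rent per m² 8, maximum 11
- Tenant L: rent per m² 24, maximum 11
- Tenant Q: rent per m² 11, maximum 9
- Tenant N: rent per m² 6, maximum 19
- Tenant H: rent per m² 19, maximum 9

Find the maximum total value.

Order the tenants by rent per m²: Tenant L 24 > Tenant H 19 > Tenant Q 11 > Tenant T 8 > Tenant N 6 > Tenant U 4.
Tenant L: +11 to 11 (cap) → 2 left.
Tenant H: +2 (room for 9) → 2. Pool exhausted.
Total = 24×11 + 19×2 = 302.

302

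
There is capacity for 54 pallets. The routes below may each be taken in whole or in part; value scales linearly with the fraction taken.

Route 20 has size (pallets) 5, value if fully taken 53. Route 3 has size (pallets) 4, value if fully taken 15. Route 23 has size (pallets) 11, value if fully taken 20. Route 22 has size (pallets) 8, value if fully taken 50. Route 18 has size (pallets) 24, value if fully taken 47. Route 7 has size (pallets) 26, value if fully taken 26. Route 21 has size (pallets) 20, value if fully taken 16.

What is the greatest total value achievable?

187

Best value per unit of size first: Route 20 53/5≈10.6, Route 22 50/8≈6.25, Route 3 15/4≈3.75, Route 18 47/24≈1.96, Route 23 20/11≈1.82, Route 7 26/26≈1, Route 21 16/20≈0.8.
All 5 pallets of Route 20 fit (value 53) → 49 remain.
All 8 pallets of Route 22 fit (value 50) → 41 remain.
Take all of Route 3 (4 pallets, value 15) → 37 pallets left.
Route 18: take in full, 24 pallets for value 47 → 13 left.
All 11 pallets of Route 23 fit (value 20) → 2 remain.
Only 2 pallets remain; take 2/26 of Route 7 for value 26×2/26 = 2.
Total value = 187.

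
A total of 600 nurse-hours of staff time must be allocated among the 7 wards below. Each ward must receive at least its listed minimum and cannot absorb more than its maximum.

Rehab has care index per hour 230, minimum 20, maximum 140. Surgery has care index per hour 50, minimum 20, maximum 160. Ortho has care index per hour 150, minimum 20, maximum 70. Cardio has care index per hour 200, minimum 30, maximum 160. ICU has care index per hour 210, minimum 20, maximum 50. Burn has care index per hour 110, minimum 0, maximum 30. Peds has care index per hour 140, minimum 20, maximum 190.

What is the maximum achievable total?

108600

Meeting every minimum uses 20+20+20+30+20+0+20 = 130 nurse-hours, leaving 470.
Highest care index per hour first: Rehab 230 > ICU 210 > Cardio 200 > Ortho 150 > Peds 140 > Burn 110 > Surgery 50.
Rehab: +120 to 140 (cap) → 350 left.
ICU takes 30 more to reach its cap of 50 → 320 left.
Cardio: +130 to 160 (cap) → 190 left.
Give Ortho 50 more to hit its cap of 70 → 140 left.
Peds: +140 (room for 170) → 160. Pool exhausted.
Total = 230×140 + 50×20 + 150×70 + 200×160 + 210×50 + 140×160 = 108600.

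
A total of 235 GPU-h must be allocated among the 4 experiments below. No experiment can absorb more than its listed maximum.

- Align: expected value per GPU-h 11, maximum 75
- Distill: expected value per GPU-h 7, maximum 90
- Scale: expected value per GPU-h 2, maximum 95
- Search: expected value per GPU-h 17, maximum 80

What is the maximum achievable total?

Rank by expected value per GPU-h: Search 17 > Align 11 > Distill 7 > Scale 2.
Search takes 80 to reach its cap of 80 — 155 left.
Align takes 75 to reach its cap of 75 — 80 left.
Only 80 left; Distill takes them to reach 80.
Total = 11×75 + 7×80 + 17×80 = 2745.

2745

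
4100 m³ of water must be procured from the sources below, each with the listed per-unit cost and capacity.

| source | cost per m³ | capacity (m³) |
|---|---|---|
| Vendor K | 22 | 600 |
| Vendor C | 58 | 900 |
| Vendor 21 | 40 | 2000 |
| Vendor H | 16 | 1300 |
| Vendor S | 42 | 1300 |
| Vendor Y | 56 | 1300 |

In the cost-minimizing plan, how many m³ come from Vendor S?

Fill from the cheapest source first.
Vendor H at 16: take all 1300 m³ ; 2800 still needed.
Vendor K (22): use full 600 ; 2200 m³ to go.
Vendor 21 at 40: take all 2000 m³ ; 200 still needed.
Vendor S at 42: take 200 of its 1300 ; requirement met.
Vendor Y, Vendor C: unused.

200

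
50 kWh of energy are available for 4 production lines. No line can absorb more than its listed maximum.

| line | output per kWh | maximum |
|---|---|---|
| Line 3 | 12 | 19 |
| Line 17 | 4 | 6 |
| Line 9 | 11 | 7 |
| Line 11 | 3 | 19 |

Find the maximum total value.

383

Highest output per kWh first: Line 3 12 > Line 9 11 > Line 17 4 > Line 11 3.
Give Line 3 19 to hit its cap of 19 — 31 left.
Line 9: +7 to 7 (cap) — 24 left.
Line 17 takes 6 to reach its cap of 6 — 18 left.
Line 11: +18 (room for 19) → 18. Pool exhausted.
Total = 12×19 + 4×6 + 11×7 + 3×18 = 383.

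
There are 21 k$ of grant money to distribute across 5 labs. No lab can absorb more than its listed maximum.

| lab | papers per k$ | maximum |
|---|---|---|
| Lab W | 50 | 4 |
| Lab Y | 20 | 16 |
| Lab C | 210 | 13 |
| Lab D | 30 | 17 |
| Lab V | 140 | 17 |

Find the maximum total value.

3850

Rank by papers per k$: Lab C 210 > Lab V 140 > Lab W 50 > Lab D 30 > Lab Y 20.
Give Lab C 13 to hit its cap of 13 ; 8 left.
Only 8 left; Lab V takes them to reach 8.
Total = 210×13 + 140×8 = 3850.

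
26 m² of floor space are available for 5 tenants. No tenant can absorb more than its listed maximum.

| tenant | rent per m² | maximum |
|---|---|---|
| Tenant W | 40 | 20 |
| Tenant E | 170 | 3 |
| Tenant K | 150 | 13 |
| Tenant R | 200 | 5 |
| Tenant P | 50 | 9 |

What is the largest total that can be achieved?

Rank by rent per m²: Tenant R 200 > Tenant E 170 > Tenant K 150 > Tenant P 50 > Tenant W 40.
Give Tenant R 5 to hit its cap of 5 ; 21 left.
Give Tenant E 3 to hit its cap of 3 ; 18 left.
Tenant K: +13 to 13 (cap) ; 5 left.
Tenant P: +5 (room for 9) → 5. Pool exhausted.
Total = 170×3 + 150×13 + 200×5 + 50×5 = 3710.

3710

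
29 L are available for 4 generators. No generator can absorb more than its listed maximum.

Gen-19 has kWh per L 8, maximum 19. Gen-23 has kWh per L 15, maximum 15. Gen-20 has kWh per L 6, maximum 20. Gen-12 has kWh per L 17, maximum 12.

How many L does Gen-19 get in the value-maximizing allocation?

2

Order the generators by kWh per L: Gen-12 17 > Gen-23 15 > Gen-19 8 > Gen-20 6.
Give Gen-12 12 to hit its cap of 12 ; 17 left.
Give Gen-23 15 to hit its cap of 15 ; 2 left.
Gen-19: +2 (room for 19) → 2. Pool exhausted.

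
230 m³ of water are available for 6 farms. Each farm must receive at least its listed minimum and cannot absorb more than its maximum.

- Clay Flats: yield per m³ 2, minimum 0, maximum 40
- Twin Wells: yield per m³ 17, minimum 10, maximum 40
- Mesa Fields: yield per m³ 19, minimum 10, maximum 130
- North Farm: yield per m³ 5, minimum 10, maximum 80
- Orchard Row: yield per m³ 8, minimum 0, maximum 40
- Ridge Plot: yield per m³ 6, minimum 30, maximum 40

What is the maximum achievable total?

Meeting every minimum uses 0+10+10+10+0+30 = 60 m³, leaving 170.
Highest yield per m³ first: Mesa Fields 19 > Twin Wells 17 > Orchard Row 8 > Ridge Plot 6 > North Farm 5 > Clay Flats 2.
Give Mesa Fields 120 more to hit its cap of 130 ; 50 left.
Twin Wells: +30 to 40 (cap) ; 20 left.
Orchard Row: +20 (room for 40) → 20. Pool exhausted.
Total = 17×40 + 19×130 + 5×10 + 8×20 + 6×30 = 3540.

3540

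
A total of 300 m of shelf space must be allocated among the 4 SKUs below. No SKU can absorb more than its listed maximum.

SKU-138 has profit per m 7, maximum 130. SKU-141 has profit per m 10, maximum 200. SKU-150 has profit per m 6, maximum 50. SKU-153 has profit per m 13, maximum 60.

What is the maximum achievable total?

Highest profit per m first: SKU-153 13 > SKU-141 10 > SKU-138 7 > SKU-150 6.
SKU-153 takes 60 to reach its cap of 60 — 240 left.
SKU-141 takes 200 to reach its cap of 200 — 40 left.
Only 40 left; SKU-138 takes them to reach 40.
Total = 7×40 + 10×200 + 13×60 = 3060.

3060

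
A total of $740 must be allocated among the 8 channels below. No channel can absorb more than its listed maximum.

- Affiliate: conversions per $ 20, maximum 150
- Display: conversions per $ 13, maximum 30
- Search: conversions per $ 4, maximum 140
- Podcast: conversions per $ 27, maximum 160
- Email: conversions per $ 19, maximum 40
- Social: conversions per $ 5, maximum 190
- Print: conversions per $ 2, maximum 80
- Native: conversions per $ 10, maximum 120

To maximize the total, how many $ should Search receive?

Order the channels by conversions per $: Podcast 27 > Affiliate 20 > Email 19 > Display 13 > Native 10 > Social 5 > Search 4 > Print 2.
Give Podcast 160 to hit its cap of 160 → 580 left.
Affiliate takes 150 to reach its cap of 150 → 430 left.
Email: +40 to 40 (cap) → 390 left.
Display: +30 to 30 (cap) → 360 left.
Native takes 120 to reach its cap of 120 → 240 left.
Give Social 190 to hit its cap of 190 → 50 left.
Only 50 left; Search takes them to reach 50.

50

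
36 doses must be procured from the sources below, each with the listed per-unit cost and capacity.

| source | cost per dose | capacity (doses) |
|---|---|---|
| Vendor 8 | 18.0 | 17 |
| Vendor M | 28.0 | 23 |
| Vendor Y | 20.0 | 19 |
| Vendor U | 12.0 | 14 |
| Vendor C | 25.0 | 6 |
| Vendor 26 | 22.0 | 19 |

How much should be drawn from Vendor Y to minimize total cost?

5

Cheapest first:
Vendor U at 12.0: take all 14 doses ; 22 still needed.
Vendor 8 (18.0): use full 17 ; 5 doses to go.
Vendor Y (20.0): take the remaining 5 ; done.
Vendor 26, Vendor C, Vendor M: unused.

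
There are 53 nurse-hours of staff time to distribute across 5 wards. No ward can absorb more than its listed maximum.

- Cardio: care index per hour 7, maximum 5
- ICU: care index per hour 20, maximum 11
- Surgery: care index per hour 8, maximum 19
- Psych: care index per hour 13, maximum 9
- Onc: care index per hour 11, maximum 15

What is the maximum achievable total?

Highest care index per hour first: ICU 20 > Psych 13 > Onc 11 > Surgery 8 > Cardio 7.
ICU: +11 to 11 (cap) — 42 left.
Psych takes 9 to reach its cap of 9 — 33 left.
Onc takes 15 to reach its cap of 15 — 18 left.
Surgery has room for 19 but only 18 remain, so it gets 18.
Total = 20×11 + 8×18 + 13×9 + 11×15 = 646.

646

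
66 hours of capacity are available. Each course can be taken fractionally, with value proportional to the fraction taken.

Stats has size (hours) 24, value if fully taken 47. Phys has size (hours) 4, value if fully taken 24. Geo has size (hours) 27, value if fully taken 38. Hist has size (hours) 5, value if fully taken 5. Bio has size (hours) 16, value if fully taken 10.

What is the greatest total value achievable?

Best value per unit of size first: Phys 24/4≈6, Stats 47/24≈1.96, Geo 38/27≈1.41, Hist 5/5≈1, Bio 10/16≈0.625.
Phys: take in full, 4 hours for value 24 — 62 left.
Stats: take in full, 24 hours for value 47 — 38 left.
Take all of Geo (27 hours, value 38) — 11 hours left.
All 5 hours of Hist fit (value 5) — 6 remain.
Fill the last 6 hours with part of Bio: 6/16 of it earns 3.75.
Total value = 117.75.

117.75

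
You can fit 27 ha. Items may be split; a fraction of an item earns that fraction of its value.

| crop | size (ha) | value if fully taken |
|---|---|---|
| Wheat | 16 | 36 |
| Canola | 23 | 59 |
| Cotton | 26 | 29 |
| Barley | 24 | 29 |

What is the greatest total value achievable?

68

Best value per unit of size first: Canola 59/23≈2.57, Wheat 36/16≈2.25, Barley 29/24≈1.21, Cotton 29/26≈1.12.
Take all of Canola (23 ha, value 59) → 4 ha left.
4 ha left: a 4/16 share of Wheat gives 36×4/16 = 9.
Total value = 68.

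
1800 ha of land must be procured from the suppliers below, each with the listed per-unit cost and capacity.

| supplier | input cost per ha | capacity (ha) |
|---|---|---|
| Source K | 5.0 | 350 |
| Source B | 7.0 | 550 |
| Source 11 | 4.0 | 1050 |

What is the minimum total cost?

8750

Use suppliers in increasing cost order.
Source 11 at 4.0: take all 1050 ha → 750 still needed.
Source K (5.0): use full 350 → 400 ha to go.
Take 400 from Source B at 7.0 to finish.
Cost = 1050×4.0 + 350×5.0 + 400×7.0 = 8750.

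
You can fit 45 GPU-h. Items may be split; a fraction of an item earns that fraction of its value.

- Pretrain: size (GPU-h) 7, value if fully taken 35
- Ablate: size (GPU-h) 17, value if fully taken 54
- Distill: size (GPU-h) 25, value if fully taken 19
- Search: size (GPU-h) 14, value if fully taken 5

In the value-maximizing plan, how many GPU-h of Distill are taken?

Sort by value density: Pretrain 35/7≈5, Ablate 54/17≈3.18, Distill 19/25≈0.76, Search 5/14≈0.357.
Pretrain: take in full, 7 GPU-h for value 35 — 38 left.
Take all of Ablate (17 GPU-h, value 54) — 21 GPU-h left.
21 GPU-h left: a 21/25 share of Distill gives 19×21/25 = 15.96.

21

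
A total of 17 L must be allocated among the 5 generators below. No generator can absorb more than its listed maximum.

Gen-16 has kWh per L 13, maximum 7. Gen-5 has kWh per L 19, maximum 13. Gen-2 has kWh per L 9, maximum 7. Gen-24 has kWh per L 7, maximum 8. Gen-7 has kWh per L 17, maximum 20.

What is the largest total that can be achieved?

Rank by kWh per L: Gen-5 19 > Gen-7 17 > Gen-16 13 > Gen-2 9 > Gen-24 7.
Gen-5: +13 to 13 (cap) — 4 left.
Gen-7: +4 (room for 20) → 4. Pool exhausted.
Total = 19×13 + 17×4 = 315.

315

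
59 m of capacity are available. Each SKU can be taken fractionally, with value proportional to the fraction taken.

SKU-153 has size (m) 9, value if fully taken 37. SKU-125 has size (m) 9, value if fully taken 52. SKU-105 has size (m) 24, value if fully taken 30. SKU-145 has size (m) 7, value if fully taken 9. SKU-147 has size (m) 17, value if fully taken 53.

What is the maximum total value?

172.25

Best value per unit of size first: SKU-125 52/9≈5.78, SKU-153 37/9≈4.11, SKU-147 53/17≈3.12, SKU-145 9/7≈1.29, SKU-105 30/24≈1.25.
SKU-125: take in full, 9 m for value 52 — 50 left.
All 9 m of SKU-153 fit (value 37) — 41 remain.
SKU-147: take in full, 17 m for value 53 — 24 left.
Take all of SKU-145 (7 m, value 9) — 17 m left.
17 m left: a 17/24 share of SKU-105 gives 30×17/24 = 21.25.
Total value = 172.25.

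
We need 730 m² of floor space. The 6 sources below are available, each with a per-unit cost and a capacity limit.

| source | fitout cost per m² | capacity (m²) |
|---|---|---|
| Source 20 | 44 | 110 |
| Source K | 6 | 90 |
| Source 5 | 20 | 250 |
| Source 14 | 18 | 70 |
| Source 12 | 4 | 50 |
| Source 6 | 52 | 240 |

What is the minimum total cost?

Cheapest first:
Source 12 (4): use full 50 → 680 m² to go.
Source K (6): use full 90 → 590 m² to go.
Take 70 from Source 14 at 18 → need 520 more.
Source 5 (20): use full 250 → 270 m² to go.
Source 20 at 44: take all 110 m² → 160 still needed.
Take 160 from Source 6 at 52 to finish.
Cost = 50×4 + 90×6 + 70×18 + 250×20 + 110×44 + 160×52 = 20160.

20160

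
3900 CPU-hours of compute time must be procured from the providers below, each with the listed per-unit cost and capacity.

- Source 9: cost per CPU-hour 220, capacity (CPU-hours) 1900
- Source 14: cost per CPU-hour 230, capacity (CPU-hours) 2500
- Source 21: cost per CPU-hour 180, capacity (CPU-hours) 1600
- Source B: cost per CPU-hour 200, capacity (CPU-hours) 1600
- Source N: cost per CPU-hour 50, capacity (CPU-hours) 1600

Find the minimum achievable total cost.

Cheapest first:
Source N at 50: take all 1600 CPU-hours — 2300 still needed.
Take 1600 from Source 21 at 180 — need 700 more.
Take 700 from Source B at 200 to finish.
Source 9, Source 14: unused.
Cost = 1600×50 + 1600×180 + 700×200 = 508000.

508000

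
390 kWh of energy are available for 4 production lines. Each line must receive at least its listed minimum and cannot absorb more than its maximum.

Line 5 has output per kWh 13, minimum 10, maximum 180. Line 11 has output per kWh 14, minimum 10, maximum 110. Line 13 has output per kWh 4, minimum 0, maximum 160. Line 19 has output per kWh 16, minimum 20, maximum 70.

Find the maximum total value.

5120

Meeting every minimum uses 10+10+0+20 = 40 kWh, leaving 350.
Highest output per kWh first: Line 19 16 > Line 11 14 > Line 5 13 > Line 13 4.
Line 19 takes 50 more to reach its cap of 70 → 300 left.
Line 11: +100 to 110 (cap) → 200 left.
Line 5: +170 to 180 (cap) → 30 left.
Only 30 left; Line 13 takes them to reach 30.
Total = 13×180 + 14×110 + 4×30 + 16×70 = 5120.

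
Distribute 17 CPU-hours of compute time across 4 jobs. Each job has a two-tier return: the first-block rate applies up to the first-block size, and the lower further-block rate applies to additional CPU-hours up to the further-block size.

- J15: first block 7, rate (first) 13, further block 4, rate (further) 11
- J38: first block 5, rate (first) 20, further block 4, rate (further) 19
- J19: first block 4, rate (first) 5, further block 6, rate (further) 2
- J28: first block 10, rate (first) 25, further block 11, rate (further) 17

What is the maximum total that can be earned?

388

Rank every tier by rate: J28/tier1 25 > J38/tier1 20 > J38/tier2 19 > J28/tier2 17 > J15/tier1 13 > J15/tier2 11 > J19/tier1 5 > J19/tier2 2.
J28 tier1 at 25: fill all 10 — 7 left.
J38/tier1 (20): +5 — 2 left.
J38/tier2: +2 of 4 at 19; pool empty.
Total = 25×10 + 20×5 + 19×2 = 388.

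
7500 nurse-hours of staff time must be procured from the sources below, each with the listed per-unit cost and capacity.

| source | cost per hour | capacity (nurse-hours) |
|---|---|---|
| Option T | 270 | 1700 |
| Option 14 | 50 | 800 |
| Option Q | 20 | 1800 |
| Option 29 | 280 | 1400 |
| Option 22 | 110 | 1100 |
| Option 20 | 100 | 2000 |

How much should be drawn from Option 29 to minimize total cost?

100

Cheapest first:
Take 1800 from Option Q at 20 — need 5700 more.
Take 800 from Option 14 at 50 — need 4900 more.
Take 2000 from Option 20 at 100 — need 2900 more.
Option 22 (110): use full 1100 — 1800 nurse-hours to go.
Take 1700 from Option T at 270 — need 100 more.
Option 29 (280): take the remaining 100 — done.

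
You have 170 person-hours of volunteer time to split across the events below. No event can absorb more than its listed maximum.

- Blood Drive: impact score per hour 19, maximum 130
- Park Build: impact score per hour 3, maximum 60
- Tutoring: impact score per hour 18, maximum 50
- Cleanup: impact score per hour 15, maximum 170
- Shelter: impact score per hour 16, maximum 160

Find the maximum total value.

3190

Highest impact score per hour first: Blood Drive 19 > Tutoring 18 > Shelter 16 > Cleanup 15 > Park Build 3.
Blood Drive: +130 to 130 (cap) ; 40 left.
Tutoring: +40 (room for 50) → 40. Pool exhausted.
Total = 19×130 + 18×40 = 3190.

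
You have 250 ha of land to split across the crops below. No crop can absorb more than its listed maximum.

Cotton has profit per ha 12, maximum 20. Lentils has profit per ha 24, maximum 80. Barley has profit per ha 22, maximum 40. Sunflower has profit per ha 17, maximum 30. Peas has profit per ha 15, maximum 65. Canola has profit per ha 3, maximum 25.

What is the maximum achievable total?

Highest profit per ha first: Lentils 24 > Barley 22 > Sunflower 17 > Peas 15 > Cotton 12 > Canola 3.
Lentils: +80 to 80 (cap) ; 170 left.
Barley: +40 to 40 (cap) ; 130 left.
Sunflower takes 30 to reach its cap of 30 ; 100 left.
Give Peas 65 to hit its cap of 65 ; 35 left.
Cotton: +20 to 20 (cap) ; 15 left.
Canola has room for 25 but only 15 remain, so it gets 15.
Total = 12×20 + 24×80 + 22×40 + 17×30 + 15×65 + 3×15 = 4570.

4570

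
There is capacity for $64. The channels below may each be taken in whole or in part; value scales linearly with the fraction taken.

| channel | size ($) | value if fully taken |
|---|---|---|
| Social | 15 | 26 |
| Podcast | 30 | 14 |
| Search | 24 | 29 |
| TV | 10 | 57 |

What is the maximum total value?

Sort by value density: TV 57/10≈5.7, Social 26/15≈1.73, Search 29/24≈1.21, Podcast 14/30≈0.467.
TV: take in full, 10 $ for value 57 → 54 left.
All 15 $ of Social fit (value 26) → 39 remain.
All 24 $ of Search fit (value 29) → 15 remain.
Only 15 $ remain; take 15/30 of Podcast for value 14×15/30 = 7.
Total value = 119.

119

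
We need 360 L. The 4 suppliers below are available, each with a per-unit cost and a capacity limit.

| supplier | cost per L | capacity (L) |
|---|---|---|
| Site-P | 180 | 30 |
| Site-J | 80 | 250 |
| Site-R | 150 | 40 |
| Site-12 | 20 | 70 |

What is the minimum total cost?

27400

Fill from the cheapest supplier first.
Site-12 at 20: take all 70 L ; 290 still needed.
Site-J (80): use full 250 ; 40 L to go.
Site-R at 150: take all 40 L ; 0 still needed.
Site-P: unused.
Cost = 70×20 + 250×80 + 40×150 = 27400.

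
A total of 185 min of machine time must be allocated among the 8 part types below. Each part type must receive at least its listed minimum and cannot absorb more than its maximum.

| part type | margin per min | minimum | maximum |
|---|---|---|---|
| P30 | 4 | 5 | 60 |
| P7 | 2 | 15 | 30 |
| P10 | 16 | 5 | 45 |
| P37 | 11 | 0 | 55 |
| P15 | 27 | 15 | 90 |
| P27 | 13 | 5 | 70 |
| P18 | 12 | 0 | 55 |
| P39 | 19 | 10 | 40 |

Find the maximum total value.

Meeting every minimum uses 5+15+5+0+15+5+0+10 = 55 min, leaving 130.
Order the part types by margin per min: P15 27 > P39 19 > P10 16 > P27 13 > P18 12 > P37 11 > P30 4 > P7 2.
P15 takes 75 more to reach its cap of 90 → 55 left.
Give P39 30 more to hit its cap of 40 → 25 left.
P10: +25 (room for 40) → 30. Pool exhausted.
Total = 4×5 + 2×15 + 16×30 + 27×90 + 13×5 + 19×40 = 3785.

3785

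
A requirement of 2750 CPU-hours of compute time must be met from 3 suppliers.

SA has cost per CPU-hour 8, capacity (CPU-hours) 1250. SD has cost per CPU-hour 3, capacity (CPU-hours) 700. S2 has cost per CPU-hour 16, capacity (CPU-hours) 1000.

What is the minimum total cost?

24900

Cheapest first:
SD at 3: take all 700 CPU-hours ; 2050 still needed.
SA (8): use full 1250 ; 800 CPU-hours to go.
S2 at 16: take 800 of its 1000 ; requirement met.
Cost = 700×3 + 1250×8 + 800×16 = 24900.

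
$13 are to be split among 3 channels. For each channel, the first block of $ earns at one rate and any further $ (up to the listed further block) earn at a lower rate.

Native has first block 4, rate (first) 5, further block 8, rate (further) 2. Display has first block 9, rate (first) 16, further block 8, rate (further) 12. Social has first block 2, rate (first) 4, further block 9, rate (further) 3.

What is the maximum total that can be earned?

Rank every tier by rate: Display/T1 16 > Display/T2 12 > Native/T1 5 > Social/T1 4 > Social/T2 3 > Native/T2 2.
Display T1 at 16: fill all 9 — 4 left.
Display/T2: +4 of 8 at 12; pool empty.
Total = 16×9 + 12×4 = 192.

192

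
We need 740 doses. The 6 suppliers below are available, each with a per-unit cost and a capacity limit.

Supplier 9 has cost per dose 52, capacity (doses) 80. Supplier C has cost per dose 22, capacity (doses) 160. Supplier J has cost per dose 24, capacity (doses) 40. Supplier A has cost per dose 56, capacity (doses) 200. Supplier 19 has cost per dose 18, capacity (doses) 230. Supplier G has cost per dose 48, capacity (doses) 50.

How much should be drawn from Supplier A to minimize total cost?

180

Cheapest first:
Supplier 19 at 18: take all 230 doses ; 510 still needed.
Supplier C (22): use full 160 ; 350 doses to go.
Supplier J at 24: take all 40 doses ; 310 still needed.
Take 50 from Supplier G at 48 ; need 260 more.
Supplier 9 at 52: take all 80 doses ; 180 still needed.
Supplier A (56): take the remaining 180 ; done.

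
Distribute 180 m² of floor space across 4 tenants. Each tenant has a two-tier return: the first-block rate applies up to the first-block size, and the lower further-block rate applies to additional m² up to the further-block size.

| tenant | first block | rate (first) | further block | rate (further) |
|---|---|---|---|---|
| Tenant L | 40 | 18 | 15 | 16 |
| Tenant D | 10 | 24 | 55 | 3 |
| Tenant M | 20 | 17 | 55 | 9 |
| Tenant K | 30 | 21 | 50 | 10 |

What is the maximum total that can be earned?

Order all 8 blocks by rate: Tenant D/tier1 24 > Tenant K/tier1 21 > Tenant L/tier1 18 > Tenant M/tier1 17 > Tenant L/tier2 16 > Tenant K/tier2 10 > Tenant M/tier2 9 > Tenant D/tier2 3.
Tenant D/tier1 (24): +10 → 170 left.
Tenant K/tier1 (21): +30 → 140 left.
Tenant L/tier1 (18): +40 → 100 left.
Fill Tenant M tier1 block (20 at 17) → 80 left.
Fill Tenant L tier2 block (15 at 16) → 65 left.
Tenant K/tier2 (10): +50 → 15 left.
15 remain; put them into Tenant M tier2 at 9.
Total = 24×10 + 21×30 + 18×40 + 17×20 + 16×15 + 10×50 + 9×15 = 2805.

2805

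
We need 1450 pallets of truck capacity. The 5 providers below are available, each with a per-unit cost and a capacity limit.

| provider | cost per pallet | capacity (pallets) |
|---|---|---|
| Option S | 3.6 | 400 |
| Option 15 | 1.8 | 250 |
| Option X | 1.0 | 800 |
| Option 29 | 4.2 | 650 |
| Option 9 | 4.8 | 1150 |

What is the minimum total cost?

2690

Fill from the cheapest provider first.
Take 800 from Option X at 1.0 → need 650 more.
Option 15 (1.8): use full 250 → 400 pallets to go.
Take 400 from Option S at 3.6 → need 0 more.
Option 29, Option 9: unused.
Cost = 800×1.0 + 250×1.8 + 400×3.6 = 2690.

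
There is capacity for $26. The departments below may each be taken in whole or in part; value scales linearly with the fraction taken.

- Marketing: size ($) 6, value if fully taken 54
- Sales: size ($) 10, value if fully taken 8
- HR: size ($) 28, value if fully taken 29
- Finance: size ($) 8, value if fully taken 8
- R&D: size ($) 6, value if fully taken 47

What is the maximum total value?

115.5

Rank by value-to-size ratio: Marketing 54/6≈9, R&D 47/6≈7.83, HR 29/28≈1.04, Finance 8/8≈1, Sales 8/10≈0.8.
All 6 $ of Marketing fit (value 54) ; 20 remain.
R&D: take in full, 6 $ for value 47 ; 14 left.
Only 14 $ remain; take 14/28 of HR for value 29×14/28 = 14.5.
Total value = 115.5.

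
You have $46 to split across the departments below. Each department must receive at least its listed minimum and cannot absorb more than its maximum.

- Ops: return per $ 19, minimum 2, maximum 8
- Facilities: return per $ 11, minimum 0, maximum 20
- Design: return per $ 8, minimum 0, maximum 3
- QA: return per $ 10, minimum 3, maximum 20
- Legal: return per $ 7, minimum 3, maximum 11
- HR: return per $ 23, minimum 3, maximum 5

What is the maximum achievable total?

Meeting every minimum uses 2+0+0+3+3+3 = 11 $, leaving 35.
Highest return per $ first: HR 23 > Ops 19 > Facilities 11 > QA 10 > Design 8 > Legal 7.
HR takes 2 more to reach its cap of 5 → 33 left.
Ops takes 6 more to reach its cap of 8 → 27 left.
Facilities takes 20 more to reach its cap of 20 → 7 left.
QA: +7 (room for 17) → 10. Pool exhausted.
Total = 19×8 + 11×20 + 10×10 + 7×3 + 23×5 = 608.

608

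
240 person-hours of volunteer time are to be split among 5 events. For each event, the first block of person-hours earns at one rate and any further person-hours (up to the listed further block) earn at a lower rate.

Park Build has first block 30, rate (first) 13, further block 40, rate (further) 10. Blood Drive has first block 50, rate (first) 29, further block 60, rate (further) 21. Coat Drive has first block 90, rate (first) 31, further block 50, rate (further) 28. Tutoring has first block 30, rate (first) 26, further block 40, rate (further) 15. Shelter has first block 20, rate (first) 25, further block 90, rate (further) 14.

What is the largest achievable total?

Treat each block as its own option and order by rate: Coat Drive/T1 31 > Blood Drive/T1 29 > Coat Drive/T2 28 > Tutoring/T1 26 > Shelter/T1 25 > Blood Drive/T2 21 > Tutoring/T2 15 > Shelter/T2 14 > Park Build/T1 13 > Park Build/T2 10.
Coat Drive T1 at 31: fill all 90 — 150 left.
Blood Drive/T1 (29): +50 — 100 left.
Fill Coat Drive T2 block (50 at 28) — 50 left.
Tutoring T1 at 26: fill all 30 — 20 left.
Shelter/T1 (25): +20 — 0 left.
Total = 31×90 + 29×50 + 28×50 + 26×30 + 25×20 = 6920.

6920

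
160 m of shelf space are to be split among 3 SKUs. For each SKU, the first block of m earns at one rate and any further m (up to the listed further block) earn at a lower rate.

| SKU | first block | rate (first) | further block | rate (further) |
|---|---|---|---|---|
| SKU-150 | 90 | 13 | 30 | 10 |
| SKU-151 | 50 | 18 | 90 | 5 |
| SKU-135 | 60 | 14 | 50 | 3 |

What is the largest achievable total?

2390

Treat each block as its own option and order by rate: SKU-151/first 18 > SKU-135/first 14 > SKU-150/first 13 > SKU-150/second 10 > SKU-151/second 5 > SKU-135/second 3.
SKU-151/first (18): +50 ; 110 left.
SKU-135 first at 14: fill all 60 ; 50 left.
SKU-150 first at 13: only 50 left, fill 50.
Total = 18×50 + 14×60 + 13×50 = 2390.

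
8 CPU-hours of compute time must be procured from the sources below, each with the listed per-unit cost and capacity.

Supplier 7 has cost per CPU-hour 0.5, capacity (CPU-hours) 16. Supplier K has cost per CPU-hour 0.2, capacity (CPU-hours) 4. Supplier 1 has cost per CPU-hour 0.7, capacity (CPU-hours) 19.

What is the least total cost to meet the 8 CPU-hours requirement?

2.8

Fill from the cheapest source first.
Supplier K at 0.2: take all 4 CPU-hours — 4 still needed.
Supplier 7 at 0.5: take 4 of its 16 — requirement met.
Supplier 1: unused.
Cost = 4×0.2 + 4×0.5 = 2.8.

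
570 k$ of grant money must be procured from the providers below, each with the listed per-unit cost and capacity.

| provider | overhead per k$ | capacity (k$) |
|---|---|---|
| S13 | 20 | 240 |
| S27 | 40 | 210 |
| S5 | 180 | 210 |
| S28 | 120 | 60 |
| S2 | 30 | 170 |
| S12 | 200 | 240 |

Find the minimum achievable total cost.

16300

Fill from the cheapest provider first.
Take 240 from S13 at 20 → need 330 more.
S2 at 30: take all 170 k$ → 160 still needed.
S27 (40): take the remaining 160 → done.
S28, S5, S12: unused.
Cost = 240×20 + 170×30 + 160×40 = 16300.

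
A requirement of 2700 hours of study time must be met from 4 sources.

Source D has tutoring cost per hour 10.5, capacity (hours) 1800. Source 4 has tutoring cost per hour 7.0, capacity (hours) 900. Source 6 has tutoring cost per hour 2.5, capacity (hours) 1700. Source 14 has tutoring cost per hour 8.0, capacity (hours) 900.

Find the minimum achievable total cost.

11350

Fill from the cheapest source first.
Source 6 at 2.5: take all 1700 hours — 1000 still needed.
Source 4 (7.0): use full 900 — 100 hours to go.
Source 14 at 8.0: take 100 of its 900 — requirement met.
Source D: unused.
Cost = 1700×2.5 + 900×7.0 + 100×8.0 = 11350.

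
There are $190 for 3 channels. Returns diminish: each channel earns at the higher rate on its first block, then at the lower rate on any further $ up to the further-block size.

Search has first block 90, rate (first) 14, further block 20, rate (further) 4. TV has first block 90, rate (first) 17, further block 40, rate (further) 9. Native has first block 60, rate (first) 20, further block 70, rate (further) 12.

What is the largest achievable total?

3290

Rank every tier by rate: Native/T1 20 > TV/T1 17 > Search/T1 14 > Native/T2 12 > TV/T2 9 > Search/T2 4.
Fill Native T1 block (60 at 20) → 130 left.
TV/T1 (17): +90 → 40 left.
40 remain; put them into Search T1 at 14.
Total = 20×60 + 17×90 + 14×40 = 3290.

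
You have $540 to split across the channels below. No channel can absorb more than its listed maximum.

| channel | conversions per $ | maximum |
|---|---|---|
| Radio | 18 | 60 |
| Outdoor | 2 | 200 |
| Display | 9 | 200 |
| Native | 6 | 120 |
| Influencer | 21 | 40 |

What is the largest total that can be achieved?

4680

Highest conversions per $ first: Influencer 21 > Radio 18 > Display 9 > Native 6 > Outdoor 2.
Influencer: +40 to 40 (cap) — 500 left.
Give Radio 60 to hit its cap of 60 — 440 left.
Give Display 200 to hit its cap of 200 — 240 left.
Native takes 120 to reach its cap of 120 — 120 left.
Outdoor: +120 (room for 200) → 120. Pool exhausted.
Total = 18×60 + 2×120 + 9×200 + 6×120 + 21×40 = 4680.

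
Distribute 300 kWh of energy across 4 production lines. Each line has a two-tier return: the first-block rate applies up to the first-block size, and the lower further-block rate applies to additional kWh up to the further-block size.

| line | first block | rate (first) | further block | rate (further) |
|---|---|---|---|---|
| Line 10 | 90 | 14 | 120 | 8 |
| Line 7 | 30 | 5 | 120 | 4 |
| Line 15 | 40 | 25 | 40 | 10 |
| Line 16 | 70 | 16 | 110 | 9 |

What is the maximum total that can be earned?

Treat each block as its own option and order by rate: Line 15/first 25 > Line 16/first 16 > Line 10/first 14 > Line 15/second 10 > Line 16/second 9 > Line 10/second 8 > Line 7/first 5 > Line 7/second 4.
Fill Line 15 first block (40 at 25) — 260 left.
Fill Line 16 first block (70 at 16) — 190 left.
Line 10 first at 14: fill all 90 — 100 left.
Line 15 second at 10: fill all 40 — 60 left.
60 remain; put them into Line 16 second at 9.
Total = 25×40 + 16×70 + 14×90 + 10×40 + 9×60 = 4320.

4320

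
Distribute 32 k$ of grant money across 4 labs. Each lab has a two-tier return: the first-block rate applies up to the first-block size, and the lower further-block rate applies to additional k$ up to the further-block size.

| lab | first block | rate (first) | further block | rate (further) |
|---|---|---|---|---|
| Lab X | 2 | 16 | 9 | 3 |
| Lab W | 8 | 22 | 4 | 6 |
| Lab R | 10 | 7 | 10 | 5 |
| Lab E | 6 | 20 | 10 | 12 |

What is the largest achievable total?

Rank every tier by rate: Lab W/first 22 > Lab E/first 20 > Lab X/first 16 > Lab E/second 12 > Lab R/first 7 > Lab W/second 6 > Lab R/second 5 > Lab X/second 3.
Lab W first at 22: fill all 8 → 24 left.
Fill Lab E first block (6 at 20) → 18 left.
Lab X first at 16: fill all 2 → 16 left.
Lab E second at 12: fill all 10 → 6 left.
Lab R first at 7: only 6 left, fill 6.
Total = 22×8 + 20×6 + 16×2 + 12×10 + 7×6 = 490.

490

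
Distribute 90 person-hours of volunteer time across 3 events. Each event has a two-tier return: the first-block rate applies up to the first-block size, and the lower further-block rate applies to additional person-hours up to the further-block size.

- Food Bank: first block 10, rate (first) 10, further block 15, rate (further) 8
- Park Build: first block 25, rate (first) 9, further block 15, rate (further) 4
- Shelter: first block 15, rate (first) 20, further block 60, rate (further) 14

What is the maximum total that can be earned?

Order all 6 blocks by rate: Shelter/first 20 > Shelter/second 14 > Food Bank/first 10 > Park Build/first 9 > Food Bank/second 8 > Park Build/second 4.
Fill Shelter first block (15 at 20) → 75 left.
Shelter second at 14: fill all 60 → 15 left.
Food Bank/first (10): +10 → 5 left.
Park Build first at 9: only 5 left, fill 5.
Total = 20×15 + 14×60 + 10×10 + 9×5 = 1285.

1285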